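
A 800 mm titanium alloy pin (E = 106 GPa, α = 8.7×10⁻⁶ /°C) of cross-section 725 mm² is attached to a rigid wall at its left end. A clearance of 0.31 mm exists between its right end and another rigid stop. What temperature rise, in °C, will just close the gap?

The gap closes when αΔT L = 0.31 mm, since the pin is still unstressed at that instant.
So ΔT = g/(αL) = 0.31/(8.7×10⁻⁶ × 800) = 44.54 °C.

ΔT ≈ 44.5 °C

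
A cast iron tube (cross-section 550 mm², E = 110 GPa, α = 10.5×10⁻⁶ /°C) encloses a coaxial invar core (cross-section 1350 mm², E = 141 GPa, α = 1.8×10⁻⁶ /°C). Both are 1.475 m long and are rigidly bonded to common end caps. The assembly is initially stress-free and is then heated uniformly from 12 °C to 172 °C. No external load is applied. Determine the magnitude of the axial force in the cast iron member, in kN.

The cast iron has the larger α, so on heating it would change length more than the invar if both were free. The rigid plates force a common final length, so the cast iron is put into compression and the invar into tension, with equal and opposite forces P (no external load).
Equating the net (thermal + elastic) strains gives |α₁ − α₂|·ΔT = P·[1/(A₁E₁) + 1/(A₂E₂)].
|α₁ − α₂|·ΔT = 8.7×10⁻⁶ × 160 = 0.001392.
1/(A₁E₁) + 1/(A₂E₂) = 1/(550×110×10³) + 1/(1350×141×10³) = 2.178×10⁻⁸ N⁻¹.
P = 0.001392 / 2.178×10⁻⁸ = 63900 N = 63.9 kN.

P ≈ 63.9 kN (compressive in the cast iron)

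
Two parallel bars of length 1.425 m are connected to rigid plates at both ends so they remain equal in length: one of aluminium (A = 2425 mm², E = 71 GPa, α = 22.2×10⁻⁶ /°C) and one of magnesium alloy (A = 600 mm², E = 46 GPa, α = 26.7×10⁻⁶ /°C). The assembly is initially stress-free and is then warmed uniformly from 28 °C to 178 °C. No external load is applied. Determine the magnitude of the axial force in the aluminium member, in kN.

The magnesium alloy has the larger α, so on heating it would change length more than the aluminium if both were free. The rigid plates force a common final length, so the magnesium alloy is put into compression and the aluminium into tension, with equal and opposite forces P (no external load).
Setting the final lengths equal and cancelling L: (α₁ − α₂)ΔT = P/(A₁E₁) + P/(A₂E₂).
|α₁ − α₂|·ΔT = 4.5×10⁻⁶ × 150 = 0.000675.
1/(A₁E₁) + 1/(A₂E₂) = 1/(2425×71×10³) + 1/(600×46×10³) = 4.204×10⁻⁸ N⁻¹.
P = 0.000675 / 4.204×10⁻⁸ = 16060 N = 16.06 kN.

P ≈ 16.1 kN (tensile in the aluminium)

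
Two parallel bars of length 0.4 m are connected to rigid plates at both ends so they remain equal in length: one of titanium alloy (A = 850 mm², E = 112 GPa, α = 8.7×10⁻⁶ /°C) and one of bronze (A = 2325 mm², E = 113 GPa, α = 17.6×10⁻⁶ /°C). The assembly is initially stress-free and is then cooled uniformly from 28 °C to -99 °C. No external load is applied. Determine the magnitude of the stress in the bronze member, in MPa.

The bronze has the larger α, so on cooling it would change length more than the titanium alloy if both were free. The rigid plates force a common final length, so the bronze is put into tension and the titanium alloy into compression, with equal and opposite forces P (no external load).
Equating the net (thermal + elastic) strains gives |α₁ − α₂|·ΔT = P·[1/(A₁E₁) + 1/(A₂E₂)].
|α₁ − α₂|·ΔT = 8.9×10⁻⁶ × 127 = 0.00113.
1/(A₁E₁) + 1/(A₂E₂) = 1/(850×112×10³) + 1/(2325×113×10³) = 1.431×10⁻⁸ N⁻¹.
So P = 0.00113 / 1.431×10⁻⁸ = 78.98 kN.
σ_{bronze} = P/A₂ = 78980/2325 = 33.97 MPa, tensile.

σ ≈ 34 MPa (tensile)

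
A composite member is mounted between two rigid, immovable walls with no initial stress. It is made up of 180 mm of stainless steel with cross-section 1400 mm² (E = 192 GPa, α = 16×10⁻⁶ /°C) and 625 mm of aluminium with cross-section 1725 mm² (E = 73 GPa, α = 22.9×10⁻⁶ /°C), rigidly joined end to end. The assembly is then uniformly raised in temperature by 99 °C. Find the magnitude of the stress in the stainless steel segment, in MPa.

σ ≈ 216 MPa (compressive)

If the supports were absent, the total length change would be Σ αᵢΔT Lᵢ = 16×10⁻⁶×99×180 + 22.9×10⁻⁶×99×625 = 1.702 mm.
The walls prevent any net length change, so an axial force P (same in every segment) develops. Compatibility: P · Σ Lᵢ/(AᵢEᵢ) = δ_free.
The series flexibility is Σ Lᵢ/(AᵢEᵢ) = 180/(1400×192×10³) + 625/(1725×73×10³) = 5.633×10⁻⁶ mm/N.
P = 1.702 / 5.633×10⁻⁶ = 302200 N = 302.2 kN, compressive.
σ_{stainless steel} = P / A = 302200 / 1400 = 215.8 MPa.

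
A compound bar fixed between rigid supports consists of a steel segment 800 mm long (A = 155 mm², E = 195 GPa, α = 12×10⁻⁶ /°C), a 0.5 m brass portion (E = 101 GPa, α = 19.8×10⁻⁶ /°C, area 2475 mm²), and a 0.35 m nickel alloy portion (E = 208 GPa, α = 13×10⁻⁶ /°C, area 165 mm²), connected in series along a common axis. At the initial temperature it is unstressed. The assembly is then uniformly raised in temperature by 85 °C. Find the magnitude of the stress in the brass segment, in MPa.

If the supports were absent, the total length change would be Σ αᵢΔT Lᵢ = 12×10⁻⁶×85×800 + 19.8×10⁻⁶×85×500 + 13×10⁻⁶×85×350 = 2.044 mm.
The rigid supports impose zero overall length change; the single axial force P common to all segments must satisfy P Σ Lᵢ/(AᵢEᵢ) = δ_free.
The series flexibility is Σ Lᵢ/(AᵢEᵢ) = 800/(155×195×10³) + 500/(2475×101×10³) + 350/(165×208×10³) = 3.867×10⁻⁵ mm/N.
Hence P = δ_free / Σ(L/AE) = 2.044/3.867×10⁻⁵ = 52.87 kN (compressive).
σ_{brass} = P / A = 52870 / 2475 = 21.36 MPa.

σ ≈ 21.4 MPa (compressive)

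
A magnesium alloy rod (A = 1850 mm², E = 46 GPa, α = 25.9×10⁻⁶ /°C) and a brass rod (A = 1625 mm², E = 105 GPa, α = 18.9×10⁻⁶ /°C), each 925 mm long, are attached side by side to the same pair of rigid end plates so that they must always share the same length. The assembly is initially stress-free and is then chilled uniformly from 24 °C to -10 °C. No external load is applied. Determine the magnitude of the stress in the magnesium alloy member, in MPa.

The magnesium alloy has the larger α, so on cooling it would change length more than the brass if both were free. The rigid plates force a common final length, so the magnesium alloy is put into tension and the brass into compression, with equal and opposite forces P (no external load).
Setting the final lengths equal and cancelling L: (α₁ − α₂)ΔT = P/(A₁E₁) + P/(A₂E₂).
|α₁ − α₂|·ΔT = 7×10⁻⁶ × 34 = 0.000238.
1/(A₁E₁) + 1/(A₂E₂) = 1/(1850×46×10³) + 1/(1625×105×10³) = 1.761×10⁻⁸ N⁻¹.
P = 0.000238 / 1.761×10⁻⁸ = 13510 N = 13.51 kN.
σ_{magnesium alloy} = P/A₁ = 13510/1850 = 7.305 MPa, tensile.

σ ≈ 7.3 MPa (tensile)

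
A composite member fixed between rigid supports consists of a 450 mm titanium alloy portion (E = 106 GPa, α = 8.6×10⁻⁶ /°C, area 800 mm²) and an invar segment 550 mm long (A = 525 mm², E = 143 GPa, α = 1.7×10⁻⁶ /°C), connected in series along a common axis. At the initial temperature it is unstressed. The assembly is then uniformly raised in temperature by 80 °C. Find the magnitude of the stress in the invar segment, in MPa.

With the walls removed the bar would change length by δ_free = Σ αᵢΔT Lᵢ = 8.6×10⁻⁶×80×450 + 1.7×10⁻⁶×80×550 = 0.3844 mm.
Since the ends are fixed, an axial force P builds up, equal in every segment, with P · Σ Lᵢ/(AᵢEᵢ) = δ_free.
Σ Lᵢ/(AᵢEᵢ) = 450/(800×106×10³) + 550/(525×143×10³) = 1.263×10⁻⁵ mm/N.
Hence P = δ_free / Σ(L/AE) = 0.3844/1.263×10⁻⁵ = 30.43 kN (compressive).
σ_{invar} = P / A = 30430 / 525 = 57.96 MPa.

σ ≈ 58 MPa (compressive)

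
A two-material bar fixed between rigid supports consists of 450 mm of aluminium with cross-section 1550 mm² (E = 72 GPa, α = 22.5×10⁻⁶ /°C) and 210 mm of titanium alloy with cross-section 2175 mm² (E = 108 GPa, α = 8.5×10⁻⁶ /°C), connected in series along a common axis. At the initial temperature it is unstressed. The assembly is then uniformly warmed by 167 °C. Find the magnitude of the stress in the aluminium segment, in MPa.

If the supports were absent, the total length change would be Σ αᵢΔT Lᵢ = 22.5×10⁻⁶×167×450 + 8.5×10⁻⁶×167×210 = 1.989 mm.
Since the ends are fixed, an axial force P builds up, equal in every segment, with P · Σ Lᵢ/(AᵢEᵢ) = δ_free.
Σ Lᵢ/(AᵢEᵢ) = 450/(1550×72×10³) + 210/(2175×108×10³) = 4.926×10⁻⁶ mm/N.
P = 1.989 / 4.926×10⁻⁶ = 403700 N = 403.7 kN, compressive.
σ_{aluminium} = P / A = 403700 / 1550 = 260.5 MPa.

σ ≈ 260 MPa (compressive)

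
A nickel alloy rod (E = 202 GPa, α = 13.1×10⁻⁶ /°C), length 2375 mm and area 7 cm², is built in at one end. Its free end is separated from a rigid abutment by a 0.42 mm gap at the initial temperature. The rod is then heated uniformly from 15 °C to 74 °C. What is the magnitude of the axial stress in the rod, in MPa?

σ ≈ 120 MPa (compressive)

If the wall were absent the rod would grow by αΔT L = 13.1×10⁻⁶ × 59 × 2375 = 1.836 mm.
The gap closes (δ_free > 0.42 mm) and the wall then resists a further 1.836 − 0.42 = 1.416 mm of expansion.
Compatibility: PL/(AE) = 1.416 mm, so σ = P/A = E × (1.416/2375) = 120.4 MPa.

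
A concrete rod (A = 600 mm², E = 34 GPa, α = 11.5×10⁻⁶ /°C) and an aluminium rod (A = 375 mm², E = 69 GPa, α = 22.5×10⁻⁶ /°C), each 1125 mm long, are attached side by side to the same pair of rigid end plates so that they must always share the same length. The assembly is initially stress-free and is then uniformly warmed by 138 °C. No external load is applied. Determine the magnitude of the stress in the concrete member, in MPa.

σ ≈ 28.9 MPa (tensile)

Equilibrium of a rigid end plate with no external load gives equal and opposite internal forces ±P in the two members. Since α_{aluminium} > α_{concrete}, heating drives the aluminium into compression and the concrete into tension.
Equating the net (thermal + elastic) strains gives |α₁ − α₂|·ΔT = P·[1/(A₁E₁) + 1/(A₂E₂)].
|α₁ − α₂|·ΔT = 11×10⁻⁶ × 138 = 0.001518.
1/(A₁E₁) + 1/(A₂E₂) = 1/(600×34×10³) + 1/(375×69×10³) = 8.767×10⁻⁸ N⁻¹.
P = 0.001518 / 8.767×10⁻⁸ = 17320 N = 17.32 kN.
σ_{concrete} = P/A₁ = 17320/600 = 28.86 MPa, tensile.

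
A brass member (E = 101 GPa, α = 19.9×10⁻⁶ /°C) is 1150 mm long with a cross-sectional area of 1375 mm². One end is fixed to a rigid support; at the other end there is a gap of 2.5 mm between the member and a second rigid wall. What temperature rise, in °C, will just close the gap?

ΔT ≈ 109 °C

The gap closes when αΔT L = 2.5 mm, since the member is still unstressed at that instant.
ΔT = 2.5 / (19.9×10⁻⁶ × 1150) = 109.2 °C.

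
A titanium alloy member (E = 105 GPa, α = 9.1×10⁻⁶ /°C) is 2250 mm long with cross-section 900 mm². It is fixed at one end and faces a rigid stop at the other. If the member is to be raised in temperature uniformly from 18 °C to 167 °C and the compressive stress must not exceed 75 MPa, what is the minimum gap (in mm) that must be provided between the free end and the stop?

Free expansion if unrestrained: δ_free = αΔT L = 9.1×10⁻⁶ × 149 × 2250 = 3.051 mm.
A stress of 75 MPa corresponds to the wall pushing the member back by σL/E = 75×2250/(105×10³) = 1.607 mm.
So the gap has to take up the difference, g_min = δ_free − σL/E = 3.051 − 1.607 = 1.444 mm.

g ≈ 1.44 mm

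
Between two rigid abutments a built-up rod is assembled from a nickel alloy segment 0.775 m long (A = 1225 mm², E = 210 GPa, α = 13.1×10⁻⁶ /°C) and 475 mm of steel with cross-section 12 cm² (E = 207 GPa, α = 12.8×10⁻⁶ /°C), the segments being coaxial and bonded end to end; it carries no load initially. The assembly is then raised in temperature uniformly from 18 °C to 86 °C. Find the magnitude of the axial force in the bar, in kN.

Free thermal expansion of the whole bar: Σ αᵢΔT Lᵢ = 13.1×10⁻⁶×68×775 + 12.8×10⁻⁶×68×475 = 1.104 mm.
Since the ends are fixed, an axial force P builds up, equal in every segment, with P · Σ Lᵢ/(AᵢEᵢ) = δ_free.
The series flexibility is Σ Lᵢ/(AᵢEᵢ) = 775/(1225×210×10³) + 475/(1200×207×10³) = 4.925×10⁻⁶ mm/N.
P = 1.104 / 4.925×10⁻⁶ = 224100 N = 224.1 kN, compressive.

P ≈ 224 kN (compressive)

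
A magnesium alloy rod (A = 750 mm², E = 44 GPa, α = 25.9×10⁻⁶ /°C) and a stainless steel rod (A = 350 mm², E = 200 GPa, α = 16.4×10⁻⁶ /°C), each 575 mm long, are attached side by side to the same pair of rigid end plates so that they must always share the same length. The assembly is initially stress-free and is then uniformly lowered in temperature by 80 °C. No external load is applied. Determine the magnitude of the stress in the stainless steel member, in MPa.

σ ≈ 48.7 MPa (compressive)

The magnesium alloy has the larger α, so on cooling it would change length more than the stainless steel if both were free. The rigid plates force a common final length, so the magnesium alloy is put into tension and the stainless steel into compression, with equal and opposite forces P (no external load).
Setting the final lengths equal and cancelling L: (α₁ − α₂)ΔT = P/(A₁E₁) + P/(A₂E₂).
|α₁ − α₂|·ΔT = 9.5×10⁻⁶ × 80 = 0.00076.
1/(A₁E₁) + 1/(A₂E₂) = 1/(750×44×10³) + 1/(350×200×10³) = 4.459×10⁻⁸ N⁻¹.
So P = 0.00076 / 4.459×10⁻⁸ = 17.04 kN.
σ_{stainless steel} = P/A₂ = 17040/350 = 48.7 MPa, compressive.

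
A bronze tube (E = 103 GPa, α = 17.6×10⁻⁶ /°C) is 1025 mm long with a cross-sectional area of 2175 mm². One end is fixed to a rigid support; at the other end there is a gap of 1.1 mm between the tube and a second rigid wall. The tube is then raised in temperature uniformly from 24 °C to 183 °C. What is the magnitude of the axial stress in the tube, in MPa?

If the wall were absent the tube would grow by αΔT L = 17.6×10⁻⁶ × 159 × 1025 = 2.868 mm.
After closing the 1.1 mm clearance, 2.868 − 1.1 = 1.768 mm of expansion remains to be suppressed by the wall.
So σ = E(δ_free − g)/L = 103×10³ × 1.768/1025 = 177.7 MPa.

σ ≈ 178 MPa (compressive)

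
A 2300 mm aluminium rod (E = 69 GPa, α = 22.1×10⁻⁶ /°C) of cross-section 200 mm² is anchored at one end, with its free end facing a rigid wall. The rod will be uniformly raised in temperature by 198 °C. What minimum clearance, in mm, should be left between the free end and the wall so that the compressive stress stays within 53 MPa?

With no wall the rod would lengthen by αΔT L = 22.1×10⁻⁶ × 198 × 2300 = 10.06 mm.
At the allowable stress the elastic shortening the wall may impose is σL/E = 53 × 2300 / (69×10³) = 1.767 mm.
So the gap has to take up the difference, g_min = δ_free − σL/E = 10.06 − 1.767 = 8.298 mm.

g ≈ 8.3 mm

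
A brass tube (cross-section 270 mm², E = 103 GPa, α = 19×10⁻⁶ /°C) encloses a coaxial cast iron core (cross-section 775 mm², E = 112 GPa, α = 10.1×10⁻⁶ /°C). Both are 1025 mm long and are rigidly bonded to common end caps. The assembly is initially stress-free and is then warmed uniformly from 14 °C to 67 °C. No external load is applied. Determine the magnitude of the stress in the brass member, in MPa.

Both members must finish at the same length. With the larger α, the brass tends to over-expand; the plates restrain it, putting the brass in compression and the cast iron in tension. With no external load the two internal forces are equal and opposite, magnitude P.
Equating the net (thermal + elastic) strains gives |α₁ − α₂|·ΔT = P·[1/(A₁E₁) + 1/(A₂E₂)].
|α₁ − α₂|·ΔT = 8.9×10⁻⁶ × 53 = 0.0004717.
1/(A₁E₁) + 1/(A₂E₂) = 1/(270×103×10³) + 1/(775×112×10³) = 4.748×10⁻⁸ N⁻¹.
P = 0.0004717 / 4.748×10⁻⁸ = 9935 N = 9.935 kN.
σ_{brass} = P/A₁ = 9935/270 = 36.8 MPa, compressive.

σ ≈ 36.8 MPa (compressive)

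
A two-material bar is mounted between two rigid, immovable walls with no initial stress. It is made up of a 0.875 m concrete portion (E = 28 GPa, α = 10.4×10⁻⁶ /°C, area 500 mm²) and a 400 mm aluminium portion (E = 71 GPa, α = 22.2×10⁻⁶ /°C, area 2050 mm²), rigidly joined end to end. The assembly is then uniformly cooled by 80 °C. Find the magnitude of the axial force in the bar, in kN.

P ≈ 22 kN (tensile)

With the walls removed the bar would change length by δ_free = Σ αᵢΔT Lᵢ = 10.4×10⁻⁶×80×875 + 22.2×10⁻⁶×80×400 = 1.438 mm.
The walls prevent any net length change, so an axial force P (same in every segment) develops. Compatibility: P · Σ Lᵢ/(AᵢEᵢ) = δ_free.
Σ Lᵢ/(AᵢEᵢ) = 875/(500×28×10³) + 400/(2050×71×10³) = 6.525×10⁻⁵ mm/N.
So P = 1.438 / 6.525×10⁻⁵ = 22.05 kN, tensile.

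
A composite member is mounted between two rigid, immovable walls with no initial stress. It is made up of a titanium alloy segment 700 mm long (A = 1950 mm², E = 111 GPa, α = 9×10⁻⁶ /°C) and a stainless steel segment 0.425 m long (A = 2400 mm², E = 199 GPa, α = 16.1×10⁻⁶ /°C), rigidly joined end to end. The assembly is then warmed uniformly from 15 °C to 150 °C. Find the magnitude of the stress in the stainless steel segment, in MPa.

σ ≈ 179 MPa (compressive)

With the walls removed the bar would change length by δ_free = Σ αᵢΔT Lᵢ = 9×10⁻⁶×135×700 + 16.1×10⁻⁶×135×425 = 1.774 mm.
The walls prevent any net length change, so an axial force P (same in every segment) develops. Compatibility: P · Σ Lᵢ/(AᵢEᵢ) = δ_free.
The series flexibility is Σ Lᵢ/(AᵢEᵢ) = 700/(1950×111×10³) + 425/(2400×199×10³) = 4.124×10⁻⁶ mm/N.
So P = 1.774 / 4.124×10⁻⁶ = 430.2 kN, compressive.
σ_{stainless steel} = P / A = 430200 / 2400 = 179.3 MPa.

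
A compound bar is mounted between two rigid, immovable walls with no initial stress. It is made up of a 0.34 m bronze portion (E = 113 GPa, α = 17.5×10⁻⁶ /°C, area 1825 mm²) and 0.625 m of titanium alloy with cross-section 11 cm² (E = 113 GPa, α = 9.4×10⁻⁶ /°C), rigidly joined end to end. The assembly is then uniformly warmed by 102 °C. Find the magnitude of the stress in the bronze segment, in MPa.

If the supports were absent, the total length change would be Σ αᵢΔT Lᵢ = 17.5×10⁻⁶×102×340 + 9.4×10⁻⁶×102×625 = 1.206 mm.
Since the ends are fixed, an axial force P builds up, equal in every segment, with P · Σ Lᵢ/(AᵢEᵢ) = δ_free.
Σ Lᵢ/(AᵢEᵢ) = 340/(1825×113×10³) + 625/(1100×113×10³) = 6.677×10⁻⁶ mm/N.
So P = 1.206 / 6.677×10⁻⁶ = 180.6 kN, compressive.
σ_{bronze} = P / A = 180600 / 1825 = 98.98 MPa.

σ ≈ 99 MPa (compressive)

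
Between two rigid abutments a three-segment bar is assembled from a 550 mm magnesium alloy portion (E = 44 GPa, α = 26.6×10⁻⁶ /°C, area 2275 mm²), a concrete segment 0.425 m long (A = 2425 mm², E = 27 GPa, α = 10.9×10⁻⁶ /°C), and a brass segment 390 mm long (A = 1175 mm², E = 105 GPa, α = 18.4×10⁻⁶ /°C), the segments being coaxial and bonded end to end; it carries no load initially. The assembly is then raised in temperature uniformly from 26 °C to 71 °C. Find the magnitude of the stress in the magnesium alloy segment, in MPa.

With the walls removed the bar would change length by δ_free = Σ αᵢΔT Lᵢ = 26.6×10⁻⁶×45×550 + 10.9×10⁻⁶×45×425 + 18.4×10⁻⁶×45×390 = 1.19 mm.
The walls prevent any net length change, so an axial force P (same in every segment) develops. Compatibility: P · Σ Lᵢ/(AᵢEᵢ) = δ_free.
Σ Lᵢ/(AᵢEᵢ) = 550/(2275×44×10³) + 425/(2425×27×10³) + 390/(1175×105×10³) = 1.515×10⁻⁵ mm/N.
Hence P = δ_free / Σ(L/AE) = 1.19/1.515×10⁻⁵ = 78.55 kN (compressive).
σ_{magnesium alloy} = P / A = 78550 / 2275 = 34.53 MPa.

σ ≈ 34.5 MPa (compressive)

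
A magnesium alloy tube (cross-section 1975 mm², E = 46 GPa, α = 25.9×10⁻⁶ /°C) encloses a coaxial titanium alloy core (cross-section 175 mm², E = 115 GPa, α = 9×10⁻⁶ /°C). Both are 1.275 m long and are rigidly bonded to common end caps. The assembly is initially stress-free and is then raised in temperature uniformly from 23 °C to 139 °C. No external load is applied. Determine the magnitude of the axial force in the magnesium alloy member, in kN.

The magnesium alloy has the larger α, so on heating it would change length more than the titanium alloy if both were free. The rigid plates force a common final length, so the magnesium alloy is put into compression and the titanium alloy into tension, with equal and opposite forces P (no external load).
Compatibility of the two members (thermal + elastic change equal): (α₁ − α₂)ΔT = P·[1/(A₁E₁) + 1/(A₂E₂)].
|α₁ − α₂|·ΔT = 16.9×10⁻⁶ × 116 = 0.00196.
1/(A₁E₁) + 1/(A₂E₂) = 1/(1975×46×10³) + 1/(175×115×10³) = 6.07×10⁻⁸ N⁻¹.
So P = 0.00196 / 6.07×10⁻⁸ = 32.3 kN.

P ≈ 32.3 kN (compressive in the magnesium alloy)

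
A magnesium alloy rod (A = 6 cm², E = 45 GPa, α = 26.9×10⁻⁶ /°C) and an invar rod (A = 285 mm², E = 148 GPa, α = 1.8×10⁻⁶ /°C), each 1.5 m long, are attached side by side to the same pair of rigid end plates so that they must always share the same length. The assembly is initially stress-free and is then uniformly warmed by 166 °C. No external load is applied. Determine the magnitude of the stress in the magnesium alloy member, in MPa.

σ ≈ 114 MPa (compressive)

Equilibrium of a rigid end plate with no external load gives equal and opposite internal forces ±P in the two members. Since α_{magnesium alloy} > α_{invar}, heating drives the magnesium alloy into compression and the invar into tension.
Equating the net (thermal + elastic) strains gives |α₁ − α₂|·ΔT = P·[1/(A₁E₁) + 1/(A₂E₂)].
|α₁ − α₂|·ΔT = 25.1×10⁻⁶ × 166 = 0.004167.
1/(A₁E₁) + 1/(A₂E₂) = 1/(600×45×10³) + 1/(285×148×10³) = 6.074×10⁻⁸ N⁻¹.
P = 0.004167 / 6.074×10⁻⁸ = 68590 N = 68.59 kN.
σ_{magnesium alloy} = P/A₁ = 68590/600 = 114.3 MPa, compressive.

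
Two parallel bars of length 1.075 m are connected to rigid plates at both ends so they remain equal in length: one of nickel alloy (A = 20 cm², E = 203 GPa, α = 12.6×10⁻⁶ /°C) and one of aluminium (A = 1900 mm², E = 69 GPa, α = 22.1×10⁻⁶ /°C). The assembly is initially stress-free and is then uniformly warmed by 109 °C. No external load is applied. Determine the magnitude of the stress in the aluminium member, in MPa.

σ ≈ 54 MPa (compressive)

Both members must finish at the same length. With the larger α, the aluminium tends to over-expand; the plates restrain it, putting the aluminium in compression and the nickel alloy in tension. With no external load the two internal forces are equal and opposite, magnitude P.
Setting the final lengths equal and cancelling L: (α₁ − α₂)ΔT = P/(A₁E₁) + P/(A₂E₂).
|α₁ − α₂|·ΔT = 9.5×10⁻⁶ × 109 = 0.001035.
1/(A₁E₁) + 1/(A₂E₂) = 1/(2000×203×10³) + 1/(1900×69×10³) = 1.009×10⁻⁸ N⁻¹.
So P = 0.001035 / 1.009×10⁻⁸ = 102.6 kN.
σ_{aluminium} = P/A₂ = 102600/1900 = 54.01 MPa, compressive.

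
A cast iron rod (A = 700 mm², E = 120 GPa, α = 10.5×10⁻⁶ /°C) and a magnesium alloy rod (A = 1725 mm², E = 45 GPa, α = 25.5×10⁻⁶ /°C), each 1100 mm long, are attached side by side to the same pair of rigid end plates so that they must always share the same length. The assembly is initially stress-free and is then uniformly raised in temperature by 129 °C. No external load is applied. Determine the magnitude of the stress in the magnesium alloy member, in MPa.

σ ≈ 45.3 MPa (compressive)

Equilibrium of a rigid end plate with no external load gives equal and opposite internal forces ±P in the two members. Since α_{magnesium alloy} > α_{cast iron}, heating drives the magnesium alloy into compression and the cast iron into tension.
Setting the final lengths equal and cancelling L: (α₁ − α₂)ΔT = P/(A₁E₁) + P/(A₂E₂).
|α₁ − α₂|·ΔT = 15×10⁻⁶ × 129 = 0.001935.
1/(A₁E₁) + 1/(A₂E₂) = 1/(700×120×10³) + 1/(1725×45×10³) = 2.479×10⁻⁸ N⁻¹.
So P = 0.001935 / 2.479×10⁻⁸ = 78.06 kN.
σ_{magnesium alloy} = P/A₂ = 78060/1725 = 45.25 MPa, compressive.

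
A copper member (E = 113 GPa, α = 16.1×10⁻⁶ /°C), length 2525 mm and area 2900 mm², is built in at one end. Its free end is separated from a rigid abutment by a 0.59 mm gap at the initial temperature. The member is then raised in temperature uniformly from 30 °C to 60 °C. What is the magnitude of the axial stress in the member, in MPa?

If the wall were absent the member would grow by αΔT L = 16.1×10⁻⁶ × 30 × 2525 = 1.22 mm.
After closing the 0.59 mm clearance, 1.22 − 0.59 = 0.6296 mm of expansion remains to be suppressed by the wall.
So σ = E(δ_free − g)/L = 113×10³ × 0.6296/2525 = 28.18 MPa.

σ ≈ 28.2 MPa (compressive)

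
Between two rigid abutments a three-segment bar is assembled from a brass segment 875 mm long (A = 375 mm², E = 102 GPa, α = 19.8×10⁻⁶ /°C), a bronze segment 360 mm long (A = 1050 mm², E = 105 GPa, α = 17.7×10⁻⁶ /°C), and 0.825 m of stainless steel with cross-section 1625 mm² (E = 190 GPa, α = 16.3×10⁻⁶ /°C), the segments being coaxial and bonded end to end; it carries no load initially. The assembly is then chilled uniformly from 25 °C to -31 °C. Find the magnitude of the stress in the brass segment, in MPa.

σ ≈ 193 MPa (tensile)

With the walls removed the bar would change length by δ_free = Σ αᵢΔT Lᵢ = 19.8×10⁻⁶×56×875 + 17.7×10⁻⁶×56×360 + 16.3×10⁻⁶×56×825 = 2.08 mm.
The walls prevent any net length change, so an axial force P (same in every segment) develops. Compatibility: P · Σ Lᵢ/(AᵢEᵢ) = δ_free.
The series flexibility is Σ Lᵢ/(AᵢEᵢ) = 875/(375×102×10³) + 360/(1050×105×10³) + 825/(1625×190×10³) = 2.881×10⁻⁵ mm/N.
P = 2.08 / 2.881×10⁻⁵ = 72190 N = 72.19 kN, tensile.
σ_{brass} = P / A = 72190 / 375 = 192.5 MPa.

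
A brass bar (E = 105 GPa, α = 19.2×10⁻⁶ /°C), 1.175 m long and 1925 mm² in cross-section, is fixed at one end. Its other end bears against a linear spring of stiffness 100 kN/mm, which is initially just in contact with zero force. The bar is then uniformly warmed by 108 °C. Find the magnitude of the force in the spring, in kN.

P ≈ 154 kN

If the spring were absent the bar would lengthen by αΔT L = 19.2×10⁻⁶ × 108 × 1175 = 2.436 mm.
Let P be the compressive force at the spring. The bar shortens elastically by PL/(AE) and the spring compresses by P/k; together these equal δ_free.
So P = δ_free / [L/(AE) + 1/k] = 2.436 / [ 1175/(1925×105×10³) + 1/(100×10³) ].
P = 2.436 / 1.581×10⁻⁵ = 154100 N.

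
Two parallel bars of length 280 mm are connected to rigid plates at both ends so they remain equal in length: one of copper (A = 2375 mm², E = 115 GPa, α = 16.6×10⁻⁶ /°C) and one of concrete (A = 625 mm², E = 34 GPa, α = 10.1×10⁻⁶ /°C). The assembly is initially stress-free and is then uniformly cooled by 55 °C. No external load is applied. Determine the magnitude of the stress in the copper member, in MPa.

The copper has the larger α, so on cooling it would change length more than the concrete if both were free. The rigid plates force a common final length, so the copper is put into tension and the concrete into compression, with equal and opposite forces P (no external load).
Setting the final lengths equal and cancelling L: (α₁ − α₂)ΔT = P/(A₁E₁) + P/(A₂E₂).
|α₁ − α₂|·ΔT = 6.5×10⁻⁶ × 55 = 0.0003575.
1/(A₁E₁) + 1/(A₂E₂) = 1/(2375×115×10³) + 1/(625×34×10³) = 5.072×10⁻⁸ N⁻¹.
So P = 0.0003575 / 5.072×10⁻⁸ = 7.048 kN.
σ_{copper} = P/A₁ = 7048/2375 = 2.968 MPa, tensile.

σ ≈ 2.97 MPa (tensile)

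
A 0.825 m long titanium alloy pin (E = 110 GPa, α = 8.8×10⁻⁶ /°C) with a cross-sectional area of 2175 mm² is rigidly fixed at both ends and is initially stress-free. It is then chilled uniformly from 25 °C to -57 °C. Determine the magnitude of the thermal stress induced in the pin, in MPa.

σ ≈ 79.4 MPa (tensile)

The supports are rigid, so the total axial strain is zero. The restrained thermal strain is ε = αΔT = 8.8×10⁻⁶ × 82 = 721.6×10⁻⁶.
σ = EαΔT = 110×10³ × 8.8×10⁻⁶ × 82 = 79.38 MPa (tensile; the pin is trying to contract).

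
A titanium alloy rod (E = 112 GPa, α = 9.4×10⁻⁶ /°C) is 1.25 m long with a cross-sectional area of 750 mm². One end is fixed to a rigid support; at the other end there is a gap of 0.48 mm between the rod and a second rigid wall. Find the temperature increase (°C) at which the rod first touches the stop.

ΔT ≈ 40.9 °C

Contact occurs when the free expansion equals the gap: αΔT L = 0.48 mm.
So ΔT = g/(αL) = 0.48/(9.4×10⁻⁶ × 1250) = 40.85 °C.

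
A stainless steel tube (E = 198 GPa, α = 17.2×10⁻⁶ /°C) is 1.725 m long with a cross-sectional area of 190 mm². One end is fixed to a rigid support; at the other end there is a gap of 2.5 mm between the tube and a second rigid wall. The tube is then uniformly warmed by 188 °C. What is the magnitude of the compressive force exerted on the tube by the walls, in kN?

P ≈ 67.1 kN

Free thermal elongation = αΔT L = 17.2×10⁻⁶ × 188 × 1725 = 5.578 mm.
After closing the 2.5 mm clearance, 5.578 − 2.5 = 3.078 mm of expansion remains to be suppressed by the wall.
That suppressed elongation corresponds to σ = E·Δ/L = 198×10³ × 3.078/1725 = 353.3 MPa.
P = σA = 353.3 × 190 = 67.13 kN.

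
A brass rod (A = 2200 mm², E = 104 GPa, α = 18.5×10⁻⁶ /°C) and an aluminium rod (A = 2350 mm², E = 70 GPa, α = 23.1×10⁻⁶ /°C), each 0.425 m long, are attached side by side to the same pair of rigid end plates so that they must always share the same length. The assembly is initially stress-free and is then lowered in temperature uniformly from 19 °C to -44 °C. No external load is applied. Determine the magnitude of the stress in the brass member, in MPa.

Equilibrium of a rigid end plate with no external load gives equal and opposite internal forces ±P in the two members. Since α_{aluminium} > α_{brass}, cooling drives the aluminium into tension and the brass into compression.
Compatibility of the two members (thermal + elastic change equal): (α₁ − α₂)ΔT = P·[1/(A₁E₁) + 1/(A₂E₂)].
|α₁ − α₂|·ΔT = 4.6×10⁻⁶ × 63 = 0.0002898.
1/(A₁E₁) + 1/(A₂E₂) = 1/(2200×104×10³) + 1/(2350×70×10³) = 1.045×10⁻⁸ N⁻¹.
So P = 0.0002898 / 1.045×10⁻⁸ = 27.73 kN.
σ_{brass} = P/A₁ = 27730/2200 = 12.61 MPa, compressive.

σ ≈ 12.6 MPa (compressive)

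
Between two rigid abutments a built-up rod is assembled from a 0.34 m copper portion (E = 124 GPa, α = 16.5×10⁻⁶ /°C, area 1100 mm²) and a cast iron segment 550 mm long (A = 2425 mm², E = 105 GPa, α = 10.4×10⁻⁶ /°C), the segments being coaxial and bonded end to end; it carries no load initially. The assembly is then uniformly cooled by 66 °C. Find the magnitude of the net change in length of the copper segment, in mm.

|ΔL| ≈ 0.0304 mm

Free thermal contraction of the whole bar: Σ αᵢΔT Lᵢ = 16.5×10⁻⁶×66×340 + 10.4×10⁻⁶×66×550 = 0.7478 mm.
Since the ends are fixed, an axial force P builds up, equal in every segment, with P · Σ Lᵢ/(AᵢEᵢ) = δ_free.
The series flexibility is Σ Lᵢ/(AᵢEᵢ) = 340/(1100×124×10³) + 550/(2425×105×10³) = 4.653×10⁻⁶ mm/N.
So P = 0.7478 / 4.653×10⁻⁶ = 160.7 kN, tensile.
For the copper segment, free thermal change = 16.5×10⁻⁶×66×340 = 0.3703 mm and elastic change from P = 160700×340/(1100×124×10³) = 0.4006 mm; these oppose, so the net change is 0.0304 mm (segment lengthens).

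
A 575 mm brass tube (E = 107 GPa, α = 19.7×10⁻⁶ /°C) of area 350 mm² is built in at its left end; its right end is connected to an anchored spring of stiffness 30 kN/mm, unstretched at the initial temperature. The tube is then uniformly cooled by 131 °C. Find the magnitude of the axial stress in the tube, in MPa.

σ ≈ 87.1 MPa (tensile)

Free thermal contraction: δ_free = αΔT L = 19.7×10⁻⁶ × 131 × 575 = 1.484 mm.
With a force P in the spring, the elastic change of the tube is PL/(AE) and that of the spring is P/k; compatibility requires their sum to equal δ_free.
So P = δ_free / [L/(AE) + 1/k] = 1.484 / [ 575/(350×107×10³) + 1/(30×10³) ].
P = 1.484 / 4.869×10⁻⁵ = 30480 N.
σ = P/A = 30480/350 = 87.08 MPa.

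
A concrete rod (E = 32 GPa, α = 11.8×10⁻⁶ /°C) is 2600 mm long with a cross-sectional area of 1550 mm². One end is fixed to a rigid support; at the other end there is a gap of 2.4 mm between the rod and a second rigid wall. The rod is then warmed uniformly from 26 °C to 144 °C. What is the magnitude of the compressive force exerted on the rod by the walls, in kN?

P ≈ 23.3 kN

Unrestrained expansion: δ_free = αΔT L = 11.8×10⁻⁶ × 118 × 2600 = 3.62 mm.
After closing the 2.4 mm clearance, 3.62 − 2.4 = 1.22 mm of expansion remains to be suppressed by the wall.
Compatibility: PL/(AE) = 1.22 mm, so σ = P/A = E × (1.22/2600) = 15.02 MPa.
P = σA = 15.02 × 1550 = 23.28 kN.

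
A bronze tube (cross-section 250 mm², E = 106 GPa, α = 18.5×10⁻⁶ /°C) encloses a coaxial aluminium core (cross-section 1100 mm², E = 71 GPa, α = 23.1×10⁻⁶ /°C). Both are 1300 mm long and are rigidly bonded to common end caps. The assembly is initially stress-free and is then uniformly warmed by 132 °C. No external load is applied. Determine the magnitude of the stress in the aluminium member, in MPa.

Equilibrium of a rigid end plate with no external load gives equal and opposite internal forces ±P in the two members. Since α_{aluminium} > α_{bronze}, heating drives the aluminium into compression and the bronze into tension.
Compatibility of the two members (thermal + elastic change equal): (α₁ − α₂)ΔT = P·[1/(A₁E₁) + 1/(A₂E₂)].
|α₁ − α₂|·ΔT = 4.6×10⁻⁶ × 132 = 0.0006072.
1/(A₁E₁) + 1/(A₂E₂) = 1/(250×106×10³) + 1/(1100×71×10³) = 5.054×10⁻⁸ N⁻¹.
So P = 0.0006072 / 5.054×10⁻⁸ = 12.01 kN.
σ_{aluminium} = P/A₂ = 12010/1100 = 10.92 MPa, compressive.

σ ≈ 10.9 MPa (compressive)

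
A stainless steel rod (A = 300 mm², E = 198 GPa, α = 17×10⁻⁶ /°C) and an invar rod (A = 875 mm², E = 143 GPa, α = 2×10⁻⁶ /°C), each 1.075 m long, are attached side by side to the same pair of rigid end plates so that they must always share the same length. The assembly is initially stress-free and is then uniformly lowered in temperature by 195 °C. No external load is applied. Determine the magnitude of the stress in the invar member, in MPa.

σ ≈ 135 MPa (compressive)

The stainless steel has the larger α, so on cooling it would change length more than the invar if both were free. The rigid plates force a common final length, so the stainless steel is put into tension and the invar into compression, with equal and opposite forces P (no external load).
Setting the final lengths equal and cancelling L: (α₁ − α₂)ΔT = P/(A₁E₁) + P/(A₂E₂).
|α₁ − α₂|·ΔT = 15×10⁻⁶ × 195 = 0.002925.
1/(A₁E₁) + 1/(A₂E₂) = 1/(300×198×10³) + 1/(875×143×10³) = 2.483×10⁻⁸ N⁻¹.
So P = 0.002925 / 2.483×10⁻⁸ = 117.8 kN.
σ_{invar} = P/A₂ = 117800/875 = 134.6 MPa, compressive.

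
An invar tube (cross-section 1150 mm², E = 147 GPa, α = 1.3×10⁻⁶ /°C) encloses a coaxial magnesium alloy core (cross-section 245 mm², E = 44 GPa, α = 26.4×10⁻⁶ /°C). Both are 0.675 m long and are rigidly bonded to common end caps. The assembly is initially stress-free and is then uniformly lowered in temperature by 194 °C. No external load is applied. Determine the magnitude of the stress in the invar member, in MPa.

Equilibrium of a rigid end plate with no external load gives equal and opposite internal forces ±P in the two members. Since α_{magnesium alloy} > α_{invar}, cooling drives the magnesium alloy into tension and the invar into compression.
Compatibility of the two members (thermal + elastic change equal): (α₁ − α₂)ΔT = P·[1/(A₁E₁) + 1/(A₂E₂)].
|α₁ − α₂|·ΔT = 25.1×10⁻⁶ × 194 = 0.004869.
1/(A₁E₁) + 1/(A₂E₂) = 1/(1150×147×10³) + 1/(245×44×10³) = 9.868×10⁻⁸ N⁻¹.
P = 0.004869 / 9.868×10⁻⁸ = 49350 N = 49.35 kN.
σ_{invar} = P/A₁ = 49350/1150 = 42.91 MPa, compressive.

σ ≈ 42.9 MPa (compressive)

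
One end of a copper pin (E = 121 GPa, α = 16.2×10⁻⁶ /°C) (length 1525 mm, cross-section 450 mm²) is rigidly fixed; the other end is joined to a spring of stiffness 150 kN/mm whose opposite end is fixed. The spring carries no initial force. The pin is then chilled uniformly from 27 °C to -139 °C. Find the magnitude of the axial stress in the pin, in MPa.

The unrestrained thermal change is αΔT L = 16.2×10⁻⁶ × 166 × 1525 = 4.101 mm.
With a force P in the spring, the elastic change of the pin is PL/(AE) and that of the spring is P/k; compatibility requires their sum to equal δ_free.
P [ L/(AE) + 1/k ] = δ_free → P [ 1525/(450×121×10³) + 1/(150×10³) ] = 4.101.
P = 4.101 / 3.467×10⁻⁵ = 118300 N.
σ = P/A = 118300/450 = 262.8 MPa.

σ ≈ 263 MPa (tensile)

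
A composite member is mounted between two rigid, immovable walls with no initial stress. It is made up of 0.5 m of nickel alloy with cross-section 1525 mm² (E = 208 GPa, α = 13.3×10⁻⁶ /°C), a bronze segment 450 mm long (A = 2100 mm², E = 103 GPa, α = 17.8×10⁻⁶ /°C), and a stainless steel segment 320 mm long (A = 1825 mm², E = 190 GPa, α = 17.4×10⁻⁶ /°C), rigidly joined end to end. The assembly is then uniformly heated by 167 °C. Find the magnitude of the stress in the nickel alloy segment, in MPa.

Free thermal expansion of the whole bar: Σ αᵢΔT Lᵢ = 13.3×10⁻⁶×167×500 + 17.8×10⁻⁶×167×450 + 17.4×10⁻⁶×167×320 = 3.378 mm.
The walls prevent any net length change, so an axial force P (same in every segment) develops. Compatibility: P · Σ Lᵢ/(AᵢEᵢ) = δ_free.
The series flexibility is Σ Lᵢ/(AᵢEᵢ) = 500/(1525×208×10³) + 450/(2100×103×10³) + 320/(1825×190×10³) = 4.58×10⁻⁶ mm/N.
P = 3.378 / 4.58×10⁻⁶ = 737600 N = 737.6 kN, compressive.
σ_{nickel alloy} = P / A = 737600 / 1525 = 483.7 MPa.

σ ≈ 484 MPa (compressive)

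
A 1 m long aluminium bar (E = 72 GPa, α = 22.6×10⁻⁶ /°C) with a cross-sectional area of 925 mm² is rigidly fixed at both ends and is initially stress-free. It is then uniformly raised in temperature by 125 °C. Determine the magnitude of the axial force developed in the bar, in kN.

P ≈ 188 kN (compressive)

The ends cannot move, so σ = EαΔT = 72×10³ × 22.6×10⁻⁶ × 125 = 203.4 MPa.
Axial force P = σA = 203.4 × 925 = 188100 N = 188.1 kN, compressive.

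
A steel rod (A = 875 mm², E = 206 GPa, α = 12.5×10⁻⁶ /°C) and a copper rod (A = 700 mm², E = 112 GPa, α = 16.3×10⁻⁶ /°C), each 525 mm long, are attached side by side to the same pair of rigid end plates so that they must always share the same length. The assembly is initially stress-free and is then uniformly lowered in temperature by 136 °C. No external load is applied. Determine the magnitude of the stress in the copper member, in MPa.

The copper has the larger α, so on cooling it would change length more than the steel if both were free. The rigid plates force a common final length, so the copper is put into tension and the steel into compression, with equal and opposite forces P (no external load).
Setting the final lengths equal and cancelling L: (α₁ − α₂)ΔT = P/(A₁E₁) + P/(A₂E₂).
|α₁ − α₂|·ΔT = 3.8×10⁻⁶ × 136 = 0.0005168.
1/(A₁E₁) + 1/(A₂E₂) = 1/(875×206×10³) + 1/(700×112×10³) = 1.83×10⁻⁸ N⁻¹.
So P = 0.0005168 / 1.83×10⁻⁸ = 28.24 kN.
σ_{copper} = P/A₂ = 28240/700 = 40.34 MPa, tensile.

σ ≈ 40.3 MPa (tensile)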